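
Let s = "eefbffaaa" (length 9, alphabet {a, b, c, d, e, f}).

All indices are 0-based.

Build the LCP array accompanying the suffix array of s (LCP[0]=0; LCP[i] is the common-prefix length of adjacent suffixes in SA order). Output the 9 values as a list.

[0, 1, 2, 0, 0, 1, 0, 1, 1]

rank→(start, suffix):
  0 → (8, 'a')
  1 → (7, 'aa')
  2 → (6, 'aaa')
  3 → (3, 'bffaaa')
  4 → (0, 'eefbffaaa')
  5 → (1, 'efbffaaa')
  6 → (5, 'faaa')
  7 → (2, 'fbffaaa')
  8 → (4, 'ffaaa')

SA = [8, 7, 6, 3, 0, 1, 5, 2, 4]
i: (SA[i-1],SA[i]) lcp shared
  1: (8,7) 1 'a'
  2: (7,6) 2 'aa'
  3: (6,3) 0 ''
  4: (3,0) 0 ''
  5: (0,1) 1 'e'
  6: (1,5) 0 ''
  7: (5,2) 1 'f'
  8: (2,4) 1 'f'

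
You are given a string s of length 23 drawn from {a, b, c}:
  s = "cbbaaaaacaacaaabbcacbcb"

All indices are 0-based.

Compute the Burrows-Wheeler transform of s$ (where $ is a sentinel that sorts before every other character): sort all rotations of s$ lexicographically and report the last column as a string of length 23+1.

bbacaacaaaaccbcabcaabb$a

rank  rotation                  last
    0  $cbbaaaaacaacaaabbcacbcb  b
    1  aaaaacaacaaabbcacbcb$cbb  b
    2  aaaacaacaaabbcacbcb$cbba  a
    3  aaabbcacbcb$cbbaaaaacaac  c
    4  aaacaacaaabbcacbcb$cbbaa  a
    5  aabbcacbcb$cbbaaaaacaaca  a
    6  aacaaabbcacbcb$cbbaaaaac  c
    7  aacaacaaabbcacbcb$cbbaaa  a
    8  abbcacbcb$cbbaaaaacaacaa  a
    9  acaaabbcacbcb$cbbaaaaaca  a
   10  acaacaaabbcacbcb$cbbaaaa  a
   11  acbcb$cbbaaaaacaacaaabbc  c
   12  b$cbbaaaaacaacaaabbcacbc  c
   13  baaaaacaacaaabbcacbcb$cb  b
   14  bbaaaaacaacaaabbcacbcb$c  c
   15  bbcacbcb$cbbaaaaacaacaaa  a
   16  bcacbcb$cbbaaaaacaacaaab  b
   17  bcb$cbbaaaaacaacaaabbcac  c
   18  caaabbcacbcb$cbbaaaaacaa  a
   19  caacaaabbcacbcb$cbbaaaaa  a
   20  cacbcb$cbbaaaaacaacaaabb  b
   21  cb$cbbaaaaacaacaaabbcacb  b
   22  cbbaaaaacaacaaabbcacbcb$  $
   23  cbcb$cbbaaaaacaacaaabbca  a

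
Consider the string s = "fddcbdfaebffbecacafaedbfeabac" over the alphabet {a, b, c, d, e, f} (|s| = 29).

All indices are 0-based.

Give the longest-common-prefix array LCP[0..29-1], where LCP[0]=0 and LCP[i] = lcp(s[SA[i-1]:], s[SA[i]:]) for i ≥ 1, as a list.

rank | idx | suffix
   0 |  25 | abac
   1 |  27 | ac
   2 |  15 | acafaedbfeabac
   3 |   7 | aebffbecacafaedbfeabac
   4 |  19 | aedbfeabac
   5 |  17 | afaedbfeabac
   6 |  26 | bac
   7 |   4 | bdfaebffbecacafaedbfeabac
   8 |  12 | becacafaedbfeabac
   9 |  22 | bfeabac
  10 |   9 | bffbecacafaedbfeabac
  11 |  28 | c
  12 |  14 | cacafaedbfeabac
  13 |  16 | cafaedbfeabac
  14 |   3 | cbdfaebffbecacafaedbfeabac
  15 |  21 | dbfeabac
  16 |   2 | dcbdfaebffbecacafaedbfeabac
  17 |   1 | ddcbdfaebffbecacafaedbfeabac
  18 |   5 | dfaebffbecacafaedbfeabac
  19 |  24 | eabac
  20 |   8 | ebffbecacafaedbfeabac
  21 |  13 | ecacafaedbfeabac
  22 |  20 | edbfeabac
  23 |   6 | faebffbecacafaedbfeabac
  24 |  18 | faedbfeabac
  25 |  11 | fbecacafaedbfeabac
  26 |   0 | fddcbdfaebffbecacafaedbfeabac
  27 |  23 | feabac
  28 |  10 | ffbecacafaedbfeabac

SA = [25, 27, 15, 7, 19, 17, 26, 4, 12, 22, 9, 28, 14, 16, 3, 21, 2, 1, 5, 24, 8, 13, 20, 6, 18, 11, 0, 23, 10]
i: (SA[i-1],SA[i]) lcp shared
  1: (25,27) 1 'a'
  2: (27,15) 2 'ac'
  3: (15,7) 1 'a'
  4: (7,19) 2 'ae'
  5: (19,17) 1 'a'
  6: (17,26) 0 ''
  7: (26,4) 1 'b'
  8: (4,12) 1 'b'
  9: (12,22) 1 'b'
  10: (22,9) 2 'bf'
  11: (9,28) 0 ''
  12: (28,14) 1 'c'
  13: (14,16) 2 'ca'
  14: (16,3) 1 'c'
  15: (3,21) 0 ''
  16: (21,2) 1 'd'
  17: (2,1) 1 'd'
  18: (1,5) 1 'd'
  19: (5,24) 0 ''
  20: (24,8) 1 'e'
  21: (8,13) 1 'e'
  22: (13,20) 1 'e'
  23: (20,6) 0 ''
  24: (6,18) 3 'fae'
  25: (18,11) 1 'f'
  26: (11,0) 1 'f'
  27: (0,23) 1 'f'
  28: (23,10) 1 'f'

[0, 1, 2, 1, 2, 1, 0, 1, 1, 1, 2, 0, 1, 2, 1, 0, 1, 1, 1, 0, 1, 1, 1, 0, 3, 1, 1, 1, 1]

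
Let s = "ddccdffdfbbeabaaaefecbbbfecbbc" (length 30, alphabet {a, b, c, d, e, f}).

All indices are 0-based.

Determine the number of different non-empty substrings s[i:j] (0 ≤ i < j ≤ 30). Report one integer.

427

sorted suffixes:
  #0 SA[0]=14  'aaaefecbbbfecbbc'
  #1 SA[1]=15  'aaefecbbbfecbbc'
  #2 SA[2]=12  'abaaaefecbbbfecbbc'
  #3 SA[3]=16  'aefecbbbfecbbc'
  #4 SA[4]=13  'baaaefecbbbfecbbc'
  #5 SA[5]=21  'bbbfecbbc'
  #6 SA[6]=27  'bbc'
  #7 SA[7]=9  'bbeabaaaefecbbbfecbbc'
  #8 SA[8]=22  'bbfecbbc'
  #9 SA[9]=28  'bc'
  #10 SA[10]=10  'beabaaaefecbbbfecbbc'
  #11 SA[11]=23  'bfecbbc'
  #12 SA[12]=29  'c'
  #13 SA[13]=20  'cbbbfecbbc'
  #14 SA[14]=26  'cbbc'
  #15 SA[15]=2  'ccdffdfbbeabaaaefecbbbfecbbc'
  #16 SA[16]=3  'cdffdfbbeabaaaefecbbbfecbbc'
  #17 SA[17]=1  'dccdffdfbbeabaaaefecbbbfecbbc'
  #18 SA[18]=0  'ddccdffdfbbeabaaaefecbbbfecbbc'
  #19 SA[19]=7  'dfbbeabaaaefecbbbfecbbc'
  #20 SA[20]=4  'dffdfbbeabaaaefecbbbfecbbc'
  #21 SA[21]=11  'eabaaaefecbbbfecbbc'
  #22 SA[22]=19  'ecbbbfecbbc'
  #23 SA[23]=25  'ecbbc'
  #24 SA[24]=17  'efecbbbfecbbc'
  #25 SA[25]=8  'fbbeabaaaefecbbbfecbbc'
  #26 SA[26]=6  'fdfbbeabaaaefecbbbfecbbc'
  #27 SA[27]=18  'fecbbbfecbbc'
  #28 SA[28]=24  'fecbbc'
  #29 SA[29]=5  'ffdfbbeabaaaefecbbbfecbbc'

SA = [14, 15, 12, 16, 13, 21, 27, 9, 22, 28, 10, 23, 29, 20, 26, 2, 3, 1, 0, 7, 4, 11, 19, 25, 17, 8, 6, 18, 24, 5]
i: (SA[i-1],SA[i]) lcp shared
  1: (14,15) 2 'aa'
  2: (15,12) 1 'a'
  3: (12,16) 1 'a'
  4: (16,13) 0 ''
  5: (13,21) 1 'b'
  6: (21,27) 2 'bb'
  7: (27,9) 2 'bb'
  8: (9,22) 2 'bb'
  9: (22,28) 1 'b'
  10: (28,10) 1 'b'
  11: (10,23) 1 'b'
  12: (23,29) 0 ''
  13: (29,20) 1 'c'
  14: (20,26) 3 'cbb'
  15: (26,2) 1 'c'
  16: (2,3) 1 'c'
  17: (3,1) 0 ''
  18: (1,0) 1 'd'
  19: (0,7) 1 'd'
  20: (7,4) 2 'df'
  21: (4,11) 0 ''
  22: (11,19) 1 'e'
  23: (19,25) 4 'ecbb'
  24: (25,17) 1 'e'
  25: (17,8) 0 ''
  26: (8,6) 1 'f'
  27: (6,18) 1 'f'
  28: (18,24) 5 'fecbb'
  29: (24,5) 1 'f'

n(n+1)/2 = 30·31/2 = 465
Σ LCP = 0 + 2 + 1 + 1 + 0 + 1 + 2 + 2 + 2 + 1 + 1 + 1 + 0 + 1 + 3 + 1 + 1 + 0 + 1 + 1 + 2 + 0 + 1 + 4 + 1 + 0 + 1 + 1 + 5 + 1 = 38
distinct = 465 − 38 = 427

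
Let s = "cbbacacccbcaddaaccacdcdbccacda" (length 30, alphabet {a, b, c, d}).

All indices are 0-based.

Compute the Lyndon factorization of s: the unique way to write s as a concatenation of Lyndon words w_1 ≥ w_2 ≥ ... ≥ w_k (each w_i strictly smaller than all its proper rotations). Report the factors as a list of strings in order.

emit factor 1: 'c' (i=0, period=1)
emit factor 2: 'b' (i=1, period=1)
emit factor 3: 'b' (i=2, period=1)
emit factor 4: 'acacccbcadd' (i=3, period=11)
emit factor 5: 'aaccacdcdbccacd' (i=14, period=15)
emit factor 6: 'a' (i=29, period=1)

["c", "b", "b", "acacccbcadd", "aaccacdcdbccacd", "a"]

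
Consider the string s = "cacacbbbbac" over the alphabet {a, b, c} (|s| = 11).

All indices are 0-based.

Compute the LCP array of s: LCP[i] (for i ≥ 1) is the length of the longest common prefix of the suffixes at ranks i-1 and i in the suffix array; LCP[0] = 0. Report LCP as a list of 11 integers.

[0, 2, 2, 0, 1, 2, 3, 0, 1, 3, 1]

rank→(start, suffix):
  0 → (9, 'ac')
  1 → (1, 'acacbbbbac')
  2 → (3, 'acbbbbac')
  3 → (8, 'bac')
  4 → (7, 'bbac')
  5 → (6, 'bbbac')
  6 → (5, 'bbbbac')
  7 → (10, 'c')
  8 → (0, 'cacacbbbbac')
  9 → (2, 'cacbbbbac')
  10 → (4, 'cbbbbac')

SA = [9, 1, 3, 8, 7, 6, 5, 10, 0, 2, 4]
rank  pair      lcp
   1  s[9:],s[1:]  2  'ac'
   2  s[1:],s[3:]  2  'ac'
   3  s[3:],s[8:]  0  ''
   4  s[8:],s[7:]  1  'b'
   5  s[7:],s[6:]  2  'bb'
   6  s[6:],s[5:]  3  'bbb'
   7  s[5:],s[10:]  0  ''
   8  s[10:],s[0:]  1  'c'
   9  s[0:],s[2:]  3  'cac'
  10  s[2:],s[4:]  1  'c'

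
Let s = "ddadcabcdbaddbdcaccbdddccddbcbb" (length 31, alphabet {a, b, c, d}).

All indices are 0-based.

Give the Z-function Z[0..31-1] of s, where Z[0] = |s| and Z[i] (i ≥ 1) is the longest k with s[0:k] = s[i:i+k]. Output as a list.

Z[0]=31
i=1: i≥r, start 0; Z[1]=1 extend→box=[1,2)
i=2: i≥r, start 0; Z[2]=0
i=3: i≥r, start 0; Z[3]=1 extend→box=[3,4)
i=4: i≥r, start 0; Z[4]=0
i=5: i≥r, start 0; Z[5]=0
i=6: i≥r, start 0; Z[6]=0
i=7: i≥r, start 0; Z[7]=0
i=8: i≥r, start 0; Z[8]=1 extend→box=[8,9)
i=9: i≥r, start 0; Z[9]=0
i=10: i≥r, start 0; Z[10]=0
i=11: i≥r, start 0; Z[11]=2 extend→box=[11,13)
i=12: min(r-i=1, Z[1]=1)=1; Z[12]=1
i=13: i≥r, start 0; Z[13]=0
i=14: i≥r, start 0; Z[14]=1 extend→box=[14,15)
i=15: i≥r, start 0; Z[15]=0
i=16: i≥r, start 0; Z[16]=0
i=17: i≥r, start 0; Z[17]=0
i=18: i≥r, start 0; Z[18]=0
i=19: i≥r, start 0; Z[19]=0
i=20: i≥r, start 0; Z[20]=2 extend→box=[20,22)
i=21: min(r-i=1, Z[1]=1)=1; Z[21]=2 extend→box=[21,23)
i=22: min(r-i=1, Z[1]=1)=1; Z[22]=1
i=23: i≥r, start 0; Z[23]=0
i=24: i≥r, start 0; Z[24]=0
i=25: i≥r, start 0; Z[25]=2 extend→box=[25,27)
i=26: min(r-i=1, Z[1]=1)=1; Z[26]=1
i=27: i≥r, start 0; Z[27]=0
i=28: i≥r, start 0; Z[28]=0
i=29: i≥r, start 0; Z[29]=0
i=30: i≥r, start 0; Z[30]=0

[31, 1, 0, 1, 0, 0, 0, 0, 1, 0, 0, 2, 1, 0, 1, 0, 0, 0, 0, 0, 2, 2, 1, 0, 0, 2, 1, 0, 0, 0, 0]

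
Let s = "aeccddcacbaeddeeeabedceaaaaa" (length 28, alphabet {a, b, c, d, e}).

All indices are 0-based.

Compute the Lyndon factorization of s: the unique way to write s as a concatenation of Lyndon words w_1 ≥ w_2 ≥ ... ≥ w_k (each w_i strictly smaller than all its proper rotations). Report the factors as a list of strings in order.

emit factor 1: 'aeccddc' (i=0, period=7)
emit factor 2: 'acbaeddeee' (i=7, period=10)
emit factor 3: 'abedce' (i=17, period=6)
emit factor 4: 'a' (i=23, period=1)
emit factor 5: 'a' (i=24, period=1)
emit factor 6: 'a' (i=25, period=1)
emit factor 7: 'a' (i=26, period=1)
emit factor 8: 'a' (i=27, period=1)

["aeccddc", "acbaeddeee", "abedce", "a", "a", "a", "a", "a"]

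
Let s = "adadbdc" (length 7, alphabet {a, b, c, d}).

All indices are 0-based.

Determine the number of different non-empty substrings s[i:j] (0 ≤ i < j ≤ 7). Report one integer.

rank | idx | suffix
   0 |   0 | adadbdc
   1 |   2 | adbdc
   2 |   4 | bdc
   3 |   6 | c
   4 |   1 | dadbdc
   5 |   3 | dbdc
   6 |   5 | dc

SA = [0, 2, 4, 6, 1, 3, 5]
i: (SA[i-1],SA[i]) lcp shared
  1: (0,2) 2 'ad'
  2: (2,4) 0 ''
  3: (4,6) 0 ''
  4: (6,1) 0 ''
  5: (1,3) 1 'd'
  6: (3,5) 1 'd'

n(n+1)/2 = 7·8/2 = 28
Σ LCP = 0 + 2 + 0 + 0 + 0 + 1 + 1 = 4
distinct = 28 − 4 = 24

24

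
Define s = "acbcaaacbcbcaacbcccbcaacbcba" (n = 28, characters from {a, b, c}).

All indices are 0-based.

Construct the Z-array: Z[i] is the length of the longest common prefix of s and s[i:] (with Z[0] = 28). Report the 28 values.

Z[0]=28
i=1: i≥r, start 0; Z[1]=0
i=2: i≥r, start 0; Z[2]=0
i=3: i≥r, start 0; Z[3]=0
i=4: i≥r, start 0; Z[4]=1 grow→box=[4,5)
i=5: i≥r, start 0; Z[5]=1 grow→box=[5,6)
i=6: i≥r, start 0; Z[6]=4 grow→box=[6,10)
i=7: min(r-i=3, Z[1]=0)=0; Z[7]=0
i=8: min(r-i=2, Z[2]=0)=0; Z[8]=0
i=9: min(r-i=1, Z[3]=0)=0; Z[9]=0
i=10: i≥r, start 0; Z[10]=0
i=11: i≥r, start 0; Z[11]=0
i=12: i≥r, start 0; Z[12]=1 grow→box=[12,13)
i=13: i≥r, start 0; Z[13]=4 grow→box=[13,17)
i=14: min(r-i=3, Z[1]=0)=0; Z[14]=0
i=15: min(r-i=2, Z[2]=0)=0; Z[15]=0
i=16: min(r-i=1, Z[3]=0)=0; Z[16]=0
i=17: i≥r, start 0; Z[17]=0
i=18: i≥r, start 0; Z[18]=0
i=19: i≥r, start 0; Z[19]=0
i=20: i≥r, start 0; Z[20]=0
i=21: i≥r, start 0; Z[21]=1 grow→box=[21,22)
i=22: i≥r, start 0; Z[22]=4 grow→box=[22,26)
i=23: min(r-i=3, Z[1]=0)=0; Z[23]=0
i=24: min(r-i=2, Z[2]=0)=0; Z[24]=0
i=25: min(r-i=1, Z[3]=0)=0; Z[25]=0
i=26: i≥r, start 0; Z[26]=0
i=27: i≥r, start 0; Z[27]=1 grow→box=[27,28)

[28, 0, 0, 0, 1, 1, 4, 0, 0, 0, 0, 0, 1, 4, 0, 0, 0, 0, 0, 0, 0, 1, 4, 0, 0, 0, 0, 1]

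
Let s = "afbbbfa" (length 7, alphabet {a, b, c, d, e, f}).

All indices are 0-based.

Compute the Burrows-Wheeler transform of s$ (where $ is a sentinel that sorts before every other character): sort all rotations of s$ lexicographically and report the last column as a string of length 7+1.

af$fbbba

rank  rotation  last
    0  $afbbbfa  a
    1  a$afbbbf  f
    2  afbbbfa$  $
    3  bbbfa$af  f
    4  bbfa$afb  b
    5  bfa$afbb  b
    6  fa$afbbb  b
    7  fbbbfa$a  a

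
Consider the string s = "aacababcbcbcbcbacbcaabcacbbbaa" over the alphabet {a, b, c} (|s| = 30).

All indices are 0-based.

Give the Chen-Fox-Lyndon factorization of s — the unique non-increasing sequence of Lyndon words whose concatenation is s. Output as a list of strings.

["aacababcbcbcbcbacbc", "aabcacbbb", "a", "a"]

emit factor 1: 'aacababcbcbcbcbacbc' (i=0, period=19)
emit factor 2: 'aabcacbbb' (i=19, period=9)
emit factor 3: 'a' (i=28, period=1)
emit factor 4: 'a' (i=29, period=1)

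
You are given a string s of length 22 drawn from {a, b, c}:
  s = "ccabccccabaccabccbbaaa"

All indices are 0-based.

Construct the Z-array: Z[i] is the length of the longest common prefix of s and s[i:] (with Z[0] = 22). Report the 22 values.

[22, 1, 0, 0, 2, 2, 4, 1, 0, 0, 0, 6, 1, 0, 0, 2, 1, 0, 0, 0, 0, 0]

Z[0]=22
i=1: i≥r, start 0; Z[1]=1 grow→box=[1,2)
i=2: i≥r, start 0; Z[2]=0
i=3: i≥r, start 0; Z[3]=0
i=4: i≥r, start 0; Z[4]=2 grow→box=[4,6)
i=5: min(r-i=1, Z[1]=1)=1; Z[5]=2 grow→box=[5,7)
i=6: min(r-i=1, Z[1]=1)=1; Z[6]=4 grow→box=[6,10)
i=7: min(r-i=3, Z[1]=1)=1; Z[7]=1
i=8: min(r-i=2, Z[2]=0)=0; Z[8]=0
i=9: min(r-i=1, Z[3]=0)=0; Z[9]=0
i=10: i≥r, start 0; Z[10]=0
i=11: i≥r, start 0; Z[11]=6 grow→box=[11,17)
i=12: min(r-i=5, Z[1]=1)=1; Z[12]=1
i=13: min(r-i=4, Z[2]=0)=0; Z[13]=0
i=14: min(r-i=3, Z[3]=0)=0; Z[14]=0
i=15: min(r-i=2, Z[4]=2)=2; Z[15]=2
i=16: min(r-i=1, Z[5]=2)=1; Z[16]=1
i=17: i≥r, start 0; Z[17]=0
i=18: i≥r, start 0; Z[18]=0
i=19: i≥r, start 0; Z[19]=0
i=20: i≥r, start 0; Z[20]=0
i=21: i≥r, start 0; Z[21]=0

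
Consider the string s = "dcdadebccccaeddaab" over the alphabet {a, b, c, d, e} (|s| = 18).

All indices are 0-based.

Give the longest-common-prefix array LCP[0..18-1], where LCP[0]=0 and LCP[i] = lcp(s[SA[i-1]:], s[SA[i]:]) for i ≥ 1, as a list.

sorted suffixes:
  #0 SA[0]=15  'aab'
  #1 SA[1]=16  'ab'
  #2 SA[2]=3  'adebccccaeddaab'
  #3 SA[3]=11  'aeddaab'
  #4 SA[4]=17  'b'
  #5 SA[5]=6  'bccccaeddaab'
  #6 SA[6]=10  'caeddaab'
  #7 SA[7]=9  'ccaeddaab'
  #8 SA[8]=8  'cccaeddaab'
  #9 SA[9]=7  'ccccaeddaab'
  #10 SA[10]=1  'cdadebccccaeddaab'
  #11 SA[11]=14  'daab'
  #12 SA[12]=2  'dadebccccaeddaab'
  #13 SA[13]=0  'dcdadebccccaeddaab'
  #14 SA[14]=13  'ddaab'
  #15 SA[15]=4  'debccccaeddaab'
  #16 SA[16]=5  'ebccccaeddaab'
  #17 SA[17]=12  'eddaab'

SA = [15, 16, 3, 11, 17, 6, 10, 9, 8, 7, 1, 14, 2, 0, 13, 4, 5, 12]
rank  pair      lcp
   1  s[15:],s[16:]  1  'a'
   2  s[16:],s[3:]  1  'a'
   3  s[3:],s[11:]  1  'a'
   4  s[11:],s[17:]  0  ''
   5  s[17:],s[6:]  1  'b'
   6  s[6:],s[10:]  0  ''
   7  s[10:],s[9:]  1  'c'
   8  s[9:],s[8:]  2  'cc'
   9  s[8:],s[7:]  3  'ccc'
  10  s[7:],s[1:]  1  'c'
  11  s[1:],s[14:]  0  ''
  12  s[14:],s[2:]  2  'da'
  13  s[2:],s[0:]  1  'd'
  14  s[0:],s[13:]  1  'd'
  15  s[13:],s[4:]  1  'd'
  16  s[4:],s[5:]  0  ''
  17  s[5:],s[12:]  1  'e'

[0, 1, 1, 1, 0, 1, 0, 1, 2, 3, 1, 0, 2, 1, 1, 1, 0, 1]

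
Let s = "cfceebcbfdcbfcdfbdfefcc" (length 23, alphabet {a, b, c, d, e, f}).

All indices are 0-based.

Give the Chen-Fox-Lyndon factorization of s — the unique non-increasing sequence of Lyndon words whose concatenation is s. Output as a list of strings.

["cf", "cee", "bcbfdcbfcdfbdfefcc"]

emit factor 1: 'cf' (i=0, period=2)
emit factor 2: 'cee' (i=2, period=3)
emit factor 3: 'bcbfdcbfcdfbdfefcc' (i=5, period=18)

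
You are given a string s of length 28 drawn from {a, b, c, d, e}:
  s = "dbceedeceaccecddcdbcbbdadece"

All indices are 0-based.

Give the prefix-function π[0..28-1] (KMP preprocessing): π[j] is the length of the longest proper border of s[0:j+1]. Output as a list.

π[0] = 0
j=1 s[j]='b': π[1]=0 (border '')
j=2 s[j]='c': π[2]=0 (border '')
j=3 s[j]='e': π[3]=0 (border '')
j=4 s[j]='e': π[4]=0 (border '')
j=5 s[j]='d': π[5]=1 (border 'd')
j=6 s[j]='e': k: 1→0; π[6]=0 (border '')
j=7 s[j]='c': π[7]=0 (border '')
j=8 s[j]='e': π[8]=0 (border '')
j=9 s[j]='a': π[9]=0 (border '')
j=10 s[j]='c': π[10]=0 (border '')
j=11 s[j]='c': π[11]=0 (border '')
j=12 s[j]='e': π[12]=0 (border '')
j=13 s[j]='c': π[13]=0 (border '')
j=14 s[j]='d': π[14]=1 (border 'd')
j=15 s[j]='d': k: 1→0; π[15]=1 (border 'd')
j=16 s[j]='c': k: 1→0; π[16]=0 (border '')
j=17 s[j]='d': π[17]=1 (border 'd')
j=18 s[j]='b': π[18]=2 (border 'db')
j=19 s[j]='c': π[19]=3 (border 'dbc')
j=20 s[j]='b': k: 3→0; π[20]=0 (border '')
j=21 s[j]='b': π[21]=0 (border '')
j=22 s[j]='d': π[22]=1 (border 'd')
j=23 s[j]='a': k: 1→0; π[23]=0 (border '')
j=24 s[j]='d': π[24]=1 (border 'd')
j=25 s[j]='e': k: 1→0; π[25]=0 (border '')
j=26 s[j]='c': π[26]=0 (border '')
j=27 s[j]='e': π[27]=0 (border '')

[0, 0, 0, 0, 0, 1, 0, 0, 0, 0, 0, 0, 0, 0, 1, 1, 0, 1, 2, 3, 0, 0, 1, 0, 1, 0, 0, 0]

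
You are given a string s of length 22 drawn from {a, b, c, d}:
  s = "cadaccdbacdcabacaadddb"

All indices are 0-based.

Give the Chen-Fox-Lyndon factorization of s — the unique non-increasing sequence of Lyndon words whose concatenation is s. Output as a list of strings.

emit factor 1: 'c' (i=0, period=1)
emit factor 2: 'ad' (i=1, period=2)
emit factor 3: 'accdbacdc' (i=3, period=9)
emit factor 4: 'abac' (i=12, period=4)
emit factor 5: 'aadddb' (i=16, period=6)

["c", "ad", "accdbacdc", "abac", "aadddb"]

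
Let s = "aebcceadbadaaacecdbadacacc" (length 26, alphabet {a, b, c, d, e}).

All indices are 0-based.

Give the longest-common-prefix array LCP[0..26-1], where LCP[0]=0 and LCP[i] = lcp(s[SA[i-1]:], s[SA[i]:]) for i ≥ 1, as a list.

rank | idx | suffix
   0 |  11 | aaacecdbadacacc
   1 |  12 | aacecdbadacacc
   2 |  21 | acacc
   3 |  23 | acc
   4 |  13 | acecdbadacacc
   5 |   9 | adaaacecdbadacacc
   6 |  19 | adacacc
   7 |   6 | adbadaaacecdbadacacc
   8 |   0 | aebcceadbadaaacecdbadacacc
   9 |   8 | badaaacecdbadacacc
  10 |  18 | badacacc
  11 |   2 | bcceadbadaaacecdbadacacc
  12 |  25 | c
  13 |  22 | cacc
  14 |  24 | cc
  15 |   3 | cceadbadaaacecdbadacacc
  16 |  16 | cdbadacacc
  17 |   4 | ceadbadaaacecdbadacacc
  18 |  14 | cecdbadacacc
  19 |  10 | daaacecdbadacacc
  20 |  20 | dacacc
  21 |   7 | dbadaaacecdbadacacc
  22 |  17 | dbadacacc
  23 |   5 | eadbadaaacecdbadacacc
  24 |   1 | ebcceadbadaaacecdbadacacc
  25 |  15 | ecdbadacacc

SA = [11, 12, 21, 23, 13, 9, 19, 6, 0, 8, 18, 2, 25, 22, 24, 3, 16, 4, 14, 10, 20, 7, 17, 5, 1, 15]
[i] adj suffixes → lcp
  [1] 11/12 → 2 ('aa')
  [2] 12/21 → 1 ('a')
  [3] 21/23 → 2 ('ac')
  [4] 23/13 → 2 ('ac')
  [5] 13/9 → 1 ('a')
  [6] 9/19 → 3 ('ada')
  [7] 19/6 → 2 ('ad')
  [8] 6/0 → 1 ('a')
  [9] 0/8 → 0 ('')
  [10] 8/18 → 4 ('bada')
  [11] 18/2 → 1 ('b')
  [12] 2/25 → 0 ('')
  [13] 25/22 → 1 ('c')
  [14] 22/24 → 1 ('c')
  [15] 24/3 → 2 ('cc')
  [16] 3/16 → 1 ('c')
  [17] 16/4 → 1 ('c')
  [18] 4/14 → 2 ('ce')
  [19] 14/10 → 0 ('')
  [20] 10/20 → 2 ('da')
  [21] 20/7 → 1 ('d')
  [22] 7/17 → 5 ('dbada')
  [23] 17/5 → 0 ('')
  [24] 5/1 → 1 ('e')
  [25] 1/15 → 1 ('e')

[0, 2, 1, 2, 2, 1, 3, 2, 1, 0, 4, 1, 0, 1, 1, 2, 1, 1, 2, 0, 2, 1, 5, 0, 1, 1]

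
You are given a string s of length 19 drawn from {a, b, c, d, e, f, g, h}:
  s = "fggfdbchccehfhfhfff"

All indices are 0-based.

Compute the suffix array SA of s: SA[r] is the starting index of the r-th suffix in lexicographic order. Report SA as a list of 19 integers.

[5, 8, 9, 6, 4, 10, 18, 3, 17, 16, 0, 14, 12, 2, 1, 7, 15, 13, 11]

sorted suffixes:
  #0 SA[0]=5  'bchccehfhfhfff'
  #1 SA[1]=8  'ccehfhfhfff'
  #2 SA[2]=9  'cehfhfhfff'
  #3 SA[3]=6  'chccehfhfhfff'
  #4 SA[4]=4  'dbchccehfhfhfff'
  #5 SA[5]=10  'ehfhfhfff'
  #6 SA[6]=18  'f'
  #7 SA[7]=3  'fdbchccehfhfhfff'
  #8 SA[8]=17  'ff'
  #9 SA[9]=16  'fff'
  #10 SA[10]=0  'fggfdbchccehfhfhfff'
  #11 SA[11]=14  'fhfff'
  #12 SA[12]=12  'fhfhfff'
  #13 SA[13]=2  'gfdbchccehfhfhfff'
  #14 SA[14]=1  'ggfdbchccehfhfhfff'
  #15 SA[15]=7  'hccehfhfhfff'
  #16 SA[16]=15  'hfff'
  #17 SA[17]=13  'hfhfff'
  #18 SA[18]=11  'hfhfhfff'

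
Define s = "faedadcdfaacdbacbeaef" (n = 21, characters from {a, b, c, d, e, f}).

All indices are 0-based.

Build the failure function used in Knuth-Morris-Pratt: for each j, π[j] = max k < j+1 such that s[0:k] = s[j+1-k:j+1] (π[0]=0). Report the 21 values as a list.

π[0] = 0
j=1 s[j]='a': π[1]=0 (border '')
j=2 s[j]='e': π[2]=0 (border '')
j=3 s[j]='d': π[3]=0 (border '')
j=4 s[j]='a': π[4]=0 (border '')
j=5 s[j]='d': π[5]=0 (border '')
j=6 s[j]='c': π[6]=0 (border '')
j=7 s[j]='d': π[7]=0 (border '')
j=8 s[j]='f': π[8]=1 (border 'f')
j=9 s[j]='a': π[9]=2 (border 'fa')
j=10 s[j]='a': k: 2→0; π[10]=0 (border '')
j=11 s[j]='c': π[11]=0 (border '')
j=12 s[j]='d': π[12]=0 (border '')
j=13 s[j]='b': π[13]=0 (border '')
j=14 s[j]='a': π[14]=0 (border '')
j=15 s[j]='c': π[15]=0 (border '')
j=16 s[j]='b': π[16]=0 (border '')
j=17 s[j]='e': π[17]=0 (border '')
j=18 s[j]='a': π[18]=0 (border '')
j=19 s[j]='e': π[19]=0 (border '')
j=20 s[j]='f': π[20]=1 (border 'f')

[0, 0, 0, 0, 0, 0, 0, 0, 1, 2, 0, 0, 0, 0, 0, 0, 0, 0, 0, 0, 1]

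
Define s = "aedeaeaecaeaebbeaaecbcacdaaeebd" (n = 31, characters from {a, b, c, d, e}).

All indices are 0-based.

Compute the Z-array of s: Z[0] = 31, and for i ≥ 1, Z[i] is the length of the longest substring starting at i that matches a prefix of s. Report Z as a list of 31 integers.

Z[0]=31
i=1: outside box; Z[1]=0
i=2: outside box; Z[2]=0
i=3: outside box; Z[3]=0
i=4: outside box; Z[4]=2 scan→box=[4,6)
i=5: min(r-i=1, Z[1]=0)=0; Z[5]=0
i=6: outside box; Z[6]=2 scan→box=[6,8)
i=7: min(r-i=1, Z[1]=0)=0; Z[7]=0
i=8: outside box; Z[8]=0
i=9: outside box; Z[9]=2 scan→box=[9,11)
i=10: min(r-i=1, Z[1]=0)=0; Z[10]=0
i=11: outside box; Z[11]=2 scan→box=[11,13)
i=12: min(r-i=1, Z[1]=0)=0; Z[12]=0
i=13: outside box; Z[13]=0
i=14: outside box; Z[14]=0
i=15: outside box; Z[15]=0
i=16: outside box; Z[16]=1 scan→box=[16,17)
i=17: outside box; Z[17]=2 scan→box=[17,19)
i=18: min(r-i=1, Z[1]=0)=0; Z[18]=0
i=19: outside box; Z[19]=0
i=20: outside box; Z[20]=0
i=21: outside box; Z[21]=0
i=22: outside box; Z[22]=1 scan→box=[22,23)
i=23: outside box; Z[23]=0
i=24: outside box; Z[24]=0
i=25: outside box; Z[25]=1 scan→box=[25,26)
i=26: outside box; Z[26]=2 scan→box=[26,28)
i=27: min(r-i=1, Z[1]=0)=0; Z[27]=0
i=28: outside box; Z[28]=0
i=29: outside box; Z[29]=0
i=30: outside box; Z[30]=0

[31, 0, 0, 0, 2, 0, 2, 0, 0, 2, 0, 2, 0, 0, 0, 0, 1, 2, 0, 0, 0, 0, 1, 0, 0, 1, 2, 0, 0, 0, 0]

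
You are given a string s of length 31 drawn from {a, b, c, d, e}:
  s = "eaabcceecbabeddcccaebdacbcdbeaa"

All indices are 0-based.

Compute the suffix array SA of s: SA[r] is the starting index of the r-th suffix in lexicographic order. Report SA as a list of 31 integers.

sorted suffixes:
  #0 SA[0]=30  'a'
  #1 SA[1]=29  'aa'
  #2 SA[2]=1  'aabcceecbabeddcccaebdacbcdbeaa'
  #3 SA[3]=2  'abcceecbabeddcccaebdacbcdbeaa'
  #4 SA[4]=10  'abeddcccaebdacbcdbeaa'
  #5 SA[5]=22  'acbcdbeaa'
  #6 SA[6]=18  'aebdacbcdbeaa'
  #7 SA[7]=9  'babeddcccaebdacbcdbeaa'
  #8 SA[8]=3  'bcceecbabeddcccaebdacbcdbeaa'
  #9 SA[9]=24  'bcdbeaa'
  #10 SA[10]=20  'bdacbcdbeaa'
  #11 SA[11]=27  'beaa'
  #12 SA[12]=11  'beddcccaebdacbcdbeaa'
  #13 SA[13]=17  'caebdacbcdbeaa'
  #14 SA[14]=8  'cbabeddcccaebdacbcdbeaa'
  #15 SA[15]=23  'cbcdbeaa'
  #16 SA[16]=16  'ccaebdacbcdbeaa'
  #17 SA[17]=15  'cccaebdacbcdbeaa'
  #18 SA[18]=4  'cceecbabeddcccaebdacbcdbeaa'
  #19 SA[19]=25  'cdbeaa'
  #20 SA[20]=5  'ceecbabeddcccaebdacbcdbeaa'
  #21 SA[21]=21  'dacbcdbeaa'
  #22 SA[22]=26  'dbeaa'
  #23 SA[23]=14  'dcccaebdacbcdbeaa'
  #24 SA[24]=13  'ddcccaebdacbcdbeaa'
  #25 SA[25]=28  'eaa'
  #26 SA[26]=0  'eaabcceecbabeddcccaebdacbcdbeaa'
  #27 SA[27]=19  'ebdacbcdbeaa'
  #28 SA[28]=7  'ecbabeddcccaebdacbcdbeaa'
  #29 SA[29]=12  'eddcccaebdacbcdbeaa'
  #30 SA[30]=6  'eecbabeddcccaebdacbcdbeaa'

[30, 29, 1, 2, 10, 22, 18, 9, 3, 24, 20, 27, 11, 17, 8, 23, 16, 15, 4, 25, 5, 21, 26, 14, 13, 28, 0, 19, 7, 12, 6]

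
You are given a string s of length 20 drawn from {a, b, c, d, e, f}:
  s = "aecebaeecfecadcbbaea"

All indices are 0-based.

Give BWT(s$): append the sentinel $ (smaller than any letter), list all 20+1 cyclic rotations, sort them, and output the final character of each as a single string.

rank  rotation               last
    0  $aecebaeecfecadcbbaea  a
    1  a$aecebaeecfecadcbbae  e
    2  adcbbaea$aecebaeecfec  c
    3  aea$aecebaeecfecadcbb  b
    4  aecebaeecfecadcbbaea$  $
    5  aeecfecadcbbaea$aeceb  b
    6  baea$aecebaeecfecadcb  b
    7  baeecfecadcbbaea$aece  e
    8  bbaea$aecebaeecfecadc  c
    9  cadcbbaea$aecebaeecfe  e
   10  cbbaea$aecebaeecfecad  d
   11  cebaeecfecadcbbaea$ae  e
   12  cfecadcbbaea$aecebaee  e
   13  dcbbaea$aecebaeecfeca  a
   14  ea$aecebaeecfecadcbba  a
   15  ebaeecfecadcbbaea$aec  c
   16  ecadcbbaea$aecebaeecf  f
   17  ecebaeecfecadcbbaea$a  a
   18  ecfecadcbbaea$aecebae  e
   19  eecfecadcbbaea$aeceba  a
   20  fecadcbbaea$aecebaeec  c

aecb$bbecedeeaacfaeac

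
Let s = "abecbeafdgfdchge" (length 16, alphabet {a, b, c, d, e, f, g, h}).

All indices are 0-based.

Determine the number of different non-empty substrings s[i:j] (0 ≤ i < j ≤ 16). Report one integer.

126

rank | idx | suffix
   0 |   0 | abecbeafdgfdchge
   1 |   6 | afdgfdchge
   2 |   4 | beafdgfdchge
   3 |   1 | becbeafdgfdchge
   4 |   3 | cbeafdgfdchge
   5 |  12 | chge
   6 |  11 | dchge
   7 |   8 | dgfdchge
   8 |  15 | e
   9 |   5 | eafdgfdchge
  10 |   2 | ecbeafdgfdchge
  11 |  10 | fdchge
  12 |   7 | fdgfdchge
  13 |  14 | ge
  14 |   9 | gfdchge
  15 |  13 | hge

SA = [0, 6, 4, 1, 3, 12, 11, 8, 15, 5, 2, 10, 7, 14, 9, 13]
[i] adj suffixes → lcp
  [1] 0/6 → 1 ('a')
  [2] 6/4 → 0 ('')
  [3] 4/1 → 2 ('be')
  [4] 1/3 → 0 ('')
  [5] 3/12 → 1 ('c')
  [6] 12/11 → 0 ('')
  [7] 11/8 → 1 ('d')
  [8] 8/15 → 0 ('')
  [9] 15/5 → 1 ('e')
  [10] 5/2 → 1 ('e')
  [11] 2/10 → 0 ('')
  [12] 10/7 → 2 ('fd')
  [13] 7/14 → 0 ('')
  [14] 14/9 → 1 ('g')
  [15] 9/13 → 0 ('')

n(n+1)/2 = 16·17/2 = 136
Σ LCP = 0 + 1 + 0 + 2 + 0 + 1 + 0 + 1 + 0 + 1 + 1 + 0 + 2 + 0 + 1 + 0 = 10
distinct = 136 − 10 = 126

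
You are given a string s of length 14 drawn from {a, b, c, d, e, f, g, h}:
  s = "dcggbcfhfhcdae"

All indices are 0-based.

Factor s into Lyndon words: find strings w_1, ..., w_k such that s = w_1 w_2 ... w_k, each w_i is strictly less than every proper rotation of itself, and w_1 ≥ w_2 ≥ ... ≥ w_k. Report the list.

["d", "cgg", "bcfhfhcd", "ae"]

emit factor 1: 'd' (i=0, period=1)
emit factor 2: 'cgg' (i=1, period=3)
emit factor 3: 'bcfhfhcd' (i=4, period=8)
emit factor 4: 'ae' (i=12, period=2)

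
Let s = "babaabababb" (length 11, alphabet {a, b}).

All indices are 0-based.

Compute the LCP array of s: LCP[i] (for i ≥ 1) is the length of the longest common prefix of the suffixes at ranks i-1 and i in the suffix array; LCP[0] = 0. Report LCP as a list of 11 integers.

[0, 1, 3, 4, 2, 0, 1, 2, 4, 3, 1]

rank→(start, suffix):
  0 → (3, 'aabababb')
  1 → (1, 'abaabababb')
  2 → (4, 'abababb')
  3 → (6, 'ababb')
  4 → (8, 'abb')
  5 → (10, 'b')
  6 → (2, 'baabababb')
  7 → (0, 'babaabababb')
  8 → (5, 'bababb')
  9 → (7, 'babb')
  10 → (9, 'bb')

SA = [3, 1, 4, 6, 8, 10, 2, 0, 5, 7, 9]
rank  pair      lcp
   1  s[3:],s[1:]  1  'a'
   2  s[1:],s[4:]  3  'aba'
   3  s[4:],s[6:]  4  'abab'
   4  s[6:],s[8:]  2  'ab'
   5  s[8:],s[10:]  0  ''
   6  s[10:],s[2:]  1  'b'
   7  s[2:],s[0:]  2  'ba'
   8  s[0:],s[5:]  4  'baba'
   9  s[5:],s[7:]  3  'bab'
  10  s[7:],s[9:]  1  'b'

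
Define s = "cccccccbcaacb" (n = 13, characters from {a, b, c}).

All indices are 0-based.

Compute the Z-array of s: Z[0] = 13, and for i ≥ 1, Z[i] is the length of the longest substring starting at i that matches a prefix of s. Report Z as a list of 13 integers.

[13, 6, 5, 4, 3, 2, 1, 0, 1, 0, 0, 1, 0]

Z[0]=13
i=1: fresh scan; Z[1]=6 scan→box=[1,7)
i=2: min(r-i=5, Z[1]=6)=5; Z[2]=5
i=3: min(r-i=4, Z[2]=5)=4; Z[3]=4
i=4: min(r-i=3, Z[3]=4)=3; Z[4]=3
i=5: min(r-i=2, Z[4]=3)=2; Z[5]=2
i=6: min(r-i=1, Z[5]=2)=1; Z[6]=1
i=7: fresh scan; Z[7]=0
i=8: fresh scan; Z[8]=1 scan→box=[8,9)
i=9: fresh scan; Z[9]=0
i=10: fresh scan; Z[10]=0
i=11: fresh scan; Z[11]=1 scan→box=[11,12)
i=12: fresh scan; Z[12]=0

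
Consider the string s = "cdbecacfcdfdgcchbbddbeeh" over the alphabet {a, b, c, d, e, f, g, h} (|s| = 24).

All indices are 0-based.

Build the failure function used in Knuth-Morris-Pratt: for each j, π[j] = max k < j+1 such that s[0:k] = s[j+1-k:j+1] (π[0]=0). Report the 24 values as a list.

π[0] = 0
j=1 s[j]='d': π[1]=0 (border '')
j=2 s[j]='b': π[2]=0 (border '')
j=3 s[j]='e': π[3]=0 (border '')
j=4 s[j]='c': π[4]=1 (border 'c')
j=5 s[j]='a': k: 1→0; π[5]=0 (border '')
j=6 s[j]='c': π[6]=1 (border 'c')
j=7 s[j]='f': k: 1→0; π[7]=0 (border '')
j=8 s[j]='c': π[8]=1 (border 'c')
j=9 s[j]='d': π[9]=2 (border 'cd')
j=10 s[j]='f': k: 2→0; π[10]=0 (border '')
j=11 s[j]='d': π[11]=0 (border '')
j=12 s[j]='g': π[12]=0 (border '')
j=13 s[j]='c': π[13]=1 (border 'c')
j=14 s[j]='c': k: 1→0; π[14]=1 (border 'c')
j=15 s[j]='h': k: 1→0; π[15]=0 (border '')
j=16 s[j]='b': π[16]=0 (border '')
j=17 s[j]='b': π[17]=0 (border '')
j=18 s[j]='d': π[18]=0 (border '')
j=19 s[j]='d': π[19]=0 (border '')
j=20 s[j]='b': π[20]=0 (border '')
j=21 s[j]='e': π[21]=0 (border '')
j=22 s[j]='e': π[22]=0 (border '')
j=23 s[j]='h': π[23]=0 (border '')

[0, 0, 0, 0, 1, 0, 1, 0, 1, 2, 0, 0, 0, 1, 1, 0, 0, 0, 0, 0, 0, 0, 0, 0]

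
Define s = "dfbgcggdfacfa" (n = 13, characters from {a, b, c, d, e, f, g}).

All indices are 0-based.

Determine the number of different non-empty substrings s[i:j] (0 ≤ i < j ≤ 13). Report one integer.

82

sorted suffixes:
  #0 SA[0]=12  'a'
  #1 SA[1]=9  'acfa'
  #2 SA[2]=2  'bgcggdfacfa'
  #3 SA[3]=10  'cfa'
  #4 SA[4]=4  'cggdfacfa'
  #5 SA[5]=7  'dfacfa'
  #6 SA[6]=0  'dfbgcggdfacfa'
  #7 SA[7]=11  'fa'
  #8 SA[8]=8  'facfa'
  #9 SA[9]=1  'fbgcggdfacfa'
  #10 SA[10]=3  'gcggdfacfa'
  #11 SA[11]=6  'gdfacfa'
  #12 SA[12]=5  'ggdfacfa'

SA = [12, 9, 2, 10, 4, 7, 0, 11, 8, 1, 3, 6, 5]
i: (SA[i-1],SA[i]) lcp shared
  1: (12,9) 1 'a'
  2: (9,2) 0 ''
  3: (2,10) 0 ''
  4: (10,4) 1 'c'
  5: (4,7) 0 ''
  6: (7,0) 2 'df'
  7: (0,11) 0 ''
  8: (11,8) 2 'fa'
  9: (8,1) 1 'f'
  10: (1,3) 0 ''
  11: (3,6) 1 'g'
  12: (6,5) 1 'g'

n(n+1)/2 = 13·14/2 = 91
Σ LCP = 0 + 1 + 0 + 0 + 1 + 0 + 2 + 0 + 2 + 1 + 0 + 1 + 1 = 9
distinct = 91 − 9 = 82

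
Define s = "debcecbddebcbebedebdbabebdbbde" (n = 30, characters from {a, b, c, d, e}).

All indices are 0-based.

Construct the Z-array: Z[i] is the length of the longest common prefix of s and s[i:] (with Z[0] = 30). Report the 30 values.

Z[0]=30
i=1: outside box; Z[1]=0
i=2: outside box; Z[2]=0
i=3: outside box; Z[3]=0
i=4: outside box; Z[4]=0
i=5: outside box; Z[5]=0
i=6: outside box; Z[6]=0
i=7: outside box; Z[7]=1 grow→box=[7,8)
i=8: outside box; Z[8]=4 grow→box=[8,12)
i=9: min(r-i=3, Z[1]=0)=0; Z[9]=0
i=10: min(r-i=2, Z[2]=0)=0; Z[10]=0
i=11: min(r-i=1, Z[3]=0)=0; Z[11]=0
i=12: outside box; Z[12]=0
i=13: outside box; Z[13]=0
i=14: outside box; Z[14]=0
i=15: outside box; Z[15]=0
i=16: outside box; Z[16]=3 grow→box=[16,19)
i=17: min(r-i=2, Z[1]=0)=0; Z[17]=0
i=18: min(r-i=1, Z[2]=0)=0; Z[18]=0
i=19: outside box; Z[19]=1 grow→box=[19,20)
i=20: outside box; Z[20]=0
i=21: outside box; Z[21]=0
i=22: outside box; Z[22]=0
i=23: outside box; Z[23]=0
i=24: outside box; Z[24]=0
i=25: outside box; Z[25]=1 grow→box=[25,26)
i=26: outside box; Z[26]=0
i=27: outside box; Z[27]=0
i=28: outside box; Z[28]=2 grow→box=[28,30)
i=29: min(r-i=1, Z[1]=0)=0; Z[29]=0

[30, 0, 0, 0, 0, 0, 0, 1, 4, 0, 0, 0, 0, 0, 0, 0, 3, 0, 0, 1, 0, 0, 0, 0, 0, 1, 0, 0, 2, 0]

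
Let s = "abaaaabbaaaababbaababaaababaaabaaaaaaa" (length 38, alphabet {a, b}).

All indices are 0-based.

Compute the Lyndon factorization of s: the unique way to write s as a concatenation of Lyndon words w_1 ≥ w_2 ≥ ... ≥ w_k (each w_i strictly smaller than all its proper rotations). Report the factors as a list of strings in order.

["ab", "aaaabb", "aaaababbaababaaababaaab", "a", "a", "a", "a", "a", "a", "a"]

emit factor 1: 'ab' (i=0, period=2)
emit factor 2: 'aaaabb' (i=2, period=6)
emit factor 3: 'aaaababbaababaaababaaab' (i=8, period=23)
emit factor 4: 'a' (i=31, period=1)
emit factor 5: 'a' (i=32, period=1)
emit factor 6: 'a' (i=33, period=1)
emit factor 7: 'a' (i=34, period=1)
emit factor 8: 'a' (i=35, period=1)
emit factor 9: 'a' (i=36, period=1)
emit factor 10: 'a' (i=37, period=1)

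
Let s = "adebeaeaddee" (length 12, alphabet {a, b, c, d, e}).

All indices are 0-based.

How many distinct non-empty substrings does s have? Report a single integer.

67

rank | idx | suffix
   0 |   7 | addee
   1 |   0 | adebeaeaddee
   2 |   5 | aeaddee
   3 |   3 | beaeaddee
   4 |   8 | ddee
   5 |   1 | debeaeaddee
   6 |   9 | dee
   7 |  11 | e
   8 |   6 | eaddee
   9 |   4 | eaeaddee
  10 |   2 | ebeaeaddee
  11 |  10 | ee

SA = [7, 0, 5, 3, 8, 1, 9, 11, 6, 4, 2, 10]
rank  pair      lcp
   1  s[7:],s[0:]  2  'ad'
   2  s[0:],s[5:]  1  'a'
   3  s[5:],s[3:]  0  ''
   4  s[3:],s[8:]  0  ''
   5  s[8:],s[1:]  1  'd'
   6  s[1:],s[9:]  2  'de'
   7  s[9:],s[11:]  0  ''
   8  s[11:],s[6:]  1  'e'
   9  s[6:],s[4:]  2  'ea'
  10  s[4:],s[2:]  1  'e'
  11  s[2:],s[10:]  1  'e'

n(n+1)/2 = 12·13/2 = 78
Σ LCP = 0 + 2 + 1 + 0 + 0 + 1 + 2 + 0 + 1 + 2 + 1 + 1 = 11
distinct = 78 − 11 = 67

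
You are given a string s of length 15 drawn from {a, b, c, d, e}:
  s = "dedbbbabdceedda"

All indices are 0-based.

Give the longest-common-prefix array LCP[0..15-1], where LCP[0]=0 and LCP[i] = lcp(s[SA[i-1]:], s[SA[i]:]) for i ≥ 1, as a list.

rank→(start, suffix):
  0 → (14, 'a')
  1 → (6, 'abdceedda')
  2 → (5, 'babdceedda')
  3 → (4, 'bbabdceedda')
  4 → (3, 'bbbabdceedda')
  5 → (7, 'bdceedda')
  6 → (9, 'ceedda')
  7 → (13, 'da')
  8 → (2, 'dbbbabdceedda')
  9 → (8, 'dceedda')
  10 → (12, 'dda')
  11 → (0, 'dedbbbabdceedda')
  12 → (1, 'edbbbabdceedda')
  13 → (11, 'edda')
  14 → (10, 'eedda')

SA = [14, 6, 5, 4, 3, 7, 9, 13, 2, 8, 12, 0, 1, 11, 10]
[i] adj suffixes → lcp
  [1] 14/6 → 1 ('a')
  [2] 6/5 → 0 ('')
  [3] 5/4 → 1 ('b')
  [4] 4/3 → 2 ('bb')
  [5] 3/7 → 1 ('b')
  [6] 7/9 → 0 ('')
  [7] 9/13 → 0 ('')
  [8] 13/2 → 1 ('d')
  [9] 2/8 → 1 ('d')
  [10] 8/12 → 1 ('d')
  [11] 12/0 → 1 ('d')
  [12] 0/1 → 0 ('')
  [13] 1/11 → 2 ('ed')
  [14] 11/10 → 1 ('e')

[0, 1, 0, 1, 2, 1, 0, 0, 1, 1, 1, 1, 0, 2, 1]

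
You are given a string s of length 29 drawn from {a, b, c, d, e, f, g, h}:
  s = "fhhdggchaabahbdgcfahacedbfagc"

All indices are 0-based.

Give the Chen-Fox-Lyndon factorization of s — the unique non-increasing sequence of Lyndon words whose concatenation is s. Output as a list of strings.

["fhh", "dgg", "ch", "aabahbdgcfahacedbfagc"]

emit factor 1: 'fhh' (i=0, period=3)
emit factor 2: 'dgg' (i=3, period=3)
emit factor 3: 'ch' (i=6, period=2)
emit factor 4: 'aabahbdgcfahacedbfagc' (i=8, period=21)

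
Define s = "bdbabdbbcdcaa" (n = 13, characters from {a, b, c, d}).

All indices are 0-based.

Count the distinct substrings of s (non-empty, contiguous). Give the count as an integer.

79

rank | idx | suffix
   0 |  12 | a
   1 |  11 | aa
   2 |   3 | abdbbcdcaa
   3 |   2 | babdbbcdcaa
   4 |   6 | bbcdcaa
   5 |   7 | bcdcaa
   6 |   0 | bdbabdbbcdcaa
   7 |   4 | bdbbcdcaa
   8 |  10 | caa
   9 |   8 | cdcaa
  10 |   1 | dbabdbbcdcaa
  11 |   5 | dbbcdcaa
  12 |   9 | dcaa

SA = [12, 11, 3, 2, 6, 7, 0, 4, 10, 8, 1, 5, 9]
[i] adj suffixes → lcp
  [1] 12/11 → 1 ('a')
  [2] 11/3 → 1 ('a')
  [3] 3/2 → 0 ('')
  [4] 2/6 → 1 ('b')
  [5] 6/7 → 1 ('b')
  [6] 7/0 → 1 ('b')
  [7] 0/4 → 3 ('bdb')
  [8] 4/10 → 0 ('')
  [9] 10/8 → 1 ('c')
  [10] 8/1 → 0 ('')
  [11] 1/5 → 2 ('db')
  [12] 5/9 → 1 ('d')

n(n+1)/2 = 13·14/2 = 91
Σ LCP = 0 + 1 + 1 + 0 + 1 + 1 + 1 + 3 + 0 + 1 + 0 + 2 + 1 = 12
distinct = 91 − 12 = 79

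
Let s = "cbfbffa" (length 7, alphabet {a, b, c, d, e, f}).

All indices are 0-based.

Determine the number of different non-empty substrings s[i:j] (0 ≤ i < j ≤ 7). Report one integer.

sorted suffixes:
  #0 SA[0]=6  'a'
  #1 SA[1]=1  'bfbffa'
  #2 SA[2]=3  'bffa'
  #3 SA[3]=0  'cbfbffa'
  #4 SA[4]=5  'fa'
  #5 SA[5]=2  'fbffa'
  #6 SA[6]=4  'ffa'

SA = [6, 1, 3, 0, 5, 2, 4]
rank  pair      lcp
   1  s[6:],s[1:]  0  ''
   2  s[1:],s[3:]  2  'bf'
   3  s[3:],s[0:]  0  ''
   4  s[0:],s[5:]  0  ''
   5  s[5:],s[2:]  1  'f'
   6  s[2:],s[4:]  1  'f'

n(n+1)/2 = 7·8/2 = 28
Σ LCP = 0 + 0 + 2 + 0 + 0 + 1 + 1 = 4
distinct = 28 − 4 = 24

24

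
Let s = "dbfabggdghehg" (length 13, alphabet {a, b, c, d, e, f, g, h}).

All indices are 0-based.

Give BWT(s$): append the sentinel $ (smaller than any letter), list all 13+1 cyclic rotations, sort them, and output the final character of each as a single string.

rank  rotation        last
    0  $dbfabggdghehg  g
    1  abggdghehg$dbf  f
    2  bfabggdghehg$d  d
    3  bggdghehg$dbfa  a
    4  dbfabggdghehg$  $
    5  dghehg$dbfabgg  g
    6  ehg$dbfabggdgh  h
    7  fabggdghehg$db  b
    8  g$dbfabggdgheh  h
    9  gdghehg$dbfabg  g
   10  ggdghehg$dbfab  b
   11  ghehg$dbfabggd  d
   12  hehg$dbfabggdg  g
   13  hg$dbfabggdghe  e

gfda$ghbhgbdge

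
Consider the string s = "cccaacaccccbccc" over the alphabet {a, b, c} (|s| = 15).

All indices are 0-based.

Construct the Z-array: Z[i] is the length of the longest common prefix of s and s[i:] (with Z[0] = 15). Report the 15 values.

[15, 2, 1, 0, 0, 1, 0, 3, 3, 2, 1, 0, 3, 2, 1]

Z[0]=15
i=1: outside box; Z[1]=2 scan→box=[1,3)
i=2: min(r-i=1, Z[1]=2)=1; Z[2]=1
i=3: outside box; Z[3]=0
i=4: outside box; Z[4]=0
i=5: outside box; Z[5]=1 scan→box=[5,6)
i=6: outside box; Z[6]=0
i=7: outside box; Z[7]=3 scan→box=[7,10)
i=8: min(r-i=2, Z[1]=2)=2; Z[8]=3 scan→box=[8,11)
i=9: min(r-i=2, Z[1]=2)=2; Z[9]=2
i=10: min(r-i=1, Z[2]=1)=1; Z[10]=1
i=11: outside box; Z[11]=0
i=12: outside box; Z[12]=3 scan→box=[12,15)
i=13: min(r-i=2, Z[1]=2)=2; Z[13]=2
i=14: min(r-i=1, Z[2]=1)=1; Z[14]=1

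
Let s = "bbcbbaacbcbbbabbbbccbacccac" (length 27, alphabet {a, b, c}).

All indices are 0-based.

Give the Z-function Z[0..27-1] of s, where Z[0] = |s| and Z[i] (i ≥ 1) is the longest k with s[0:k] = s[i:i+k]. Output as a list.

Z[0]=27
i=1: outside box; Z[1]=1 grow→box=[1,2)
i=2: outside box; Z[2]=0
i=3: outside box; Z[3]=2 grow→box=[3,5)
i=4: min(r-i=1, Z[1]=1)=1; Z[4]=1
i=5: outside box; Z[5]=0
i=6: outside box; Z[6]=0
i=7: outside box; Z[7]=0
i=8: outside box; Z[8]=1 grow→box=[8,9)
i=9: outside box; Z[9]=0
i=10: outside box; Z[10]=2 grow→box=[10,12)
i=11: min(r-i=1, Z[1]=1)=1; Z[11]=2 grow→box=[11,13)
i=12: min(r-i=1, Z[1]=1)=1; Z[12]=1
i=13: outside box; Z[13]=0
i=14: outside box; Z[14]=2 grow→box=[14,16)
i=15: min(r-i=1, Z[1]=1)=1; Z[15]=2 grow→box=[15,17)
i=16: min(r-i=1, Z[1]=1)=1; Z[16]=3 grow→box=[16,19)
i=17: min(r-i=2, Z[1]=1)=1; Z[17]=1
i=18: min(r-i=1, Z[2]=0)=0; Z[18]=0
i=19: outside box; Z[19]=0
i=20: outside box; Z[20]=1 grow→box=[20,21)
i=21: outside box; Z[21]=0
i=22: outside box; Z[22]=0
i=23: outside box; Z[23]=0
i=24: outside box; Z[24]=0
i=25: outside box; Z[25]=0
i=26: outside box; Z[26]=0

[27, 1, 0, 2, 1, 0, 0, 0, 1, 0, 2, 2, 1, 0, 2, 2, 3, 1, 0, 0, 1, 0, 0, 0, 0, 0, 0]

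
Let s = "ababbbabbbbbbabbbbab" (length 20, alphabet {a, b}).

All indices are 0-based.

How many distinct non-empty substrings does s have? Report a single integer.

rank | idx | suffix
   0 |  18 | ab
   1 |   0 | ababbbabbbbbbabbbbab
   2 |   2 | abbbabbbbbbabbbbab
   3 |  13 | abbbbab
   4 |   6 | abbbbbbabbbbab
   5 |  19 | b
   6 |  17 | bab
   7 |   1 | babbbabbbbbbabbbbab
   8 |  12 | babbbbab
   9 |   5 | babbbbbbabbbbab
  10 |  16 | bbab
  11 |  11 | bbabbbbab
  12 |   4 | bbabbbbbbabbbbab
  13 |  15 | bbbab
  14 |  10 | bbbabbbbab
  15 |   3 | bbbabbbbbbabbbbab
  16 |  14 | bbbbab
  17 |   9 | bbbbabbbbab
  18 |   8 | bbbbbabbbbab
  19 |   7 | bbbbbbabbbbab

SA = [18, 0, 2, 13, 6, 19, 17, 1, 12, 5, 16, 11, 4, 15, 10, 3, 14, 9, 8, 7]
[i] adj suffixes → lcp
  [1] 18/0 → 2 ('ab')
  [2] 0/2 → 2 ('ab')
  [3] 2/13 → 4 ('abbb')
  [4] 13/6 → 5 ('abbbb')
  [5] 6/19 → 0 ('')
  [6] 19/17 → 1 ('b')
  [7] 17/1 → 3 ('bab')
  [8] 1/12 → 5 ('babbb')
  [9] 12/5 → 6 ('babbbb')
  [10] 5/16 → 1 ('b')
  [11] 16/11 → 4 ('bbab')
  [12] 11/4 → 7 ('bbabbbb')
  [13] 4/15 → 2 ('bb')
  [14] 15/10 → 5 ('bbbab')
  [15] 10/3 → 8 ('bbbabbbb')
  [16] 3/14 → 3 ('bbb')
  [17] 14/9 → 6 ('bbbbab')
  [18] 9/8 → 4 ('bbbb')
  [19] 8/7 → 5 ('bbbbb')

n(n+1)/2 = 20·21/2 = 210
Σ LCP = 0 + 2 + 2 + 4 + 5 + 0 + 1 + 3 + 5 + 6 + 1 + 4 + 7 + 2 + 5 + 8 + 3 + 6 + 4 + 5 = 73
distinct = 210 − 73 = 137

137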